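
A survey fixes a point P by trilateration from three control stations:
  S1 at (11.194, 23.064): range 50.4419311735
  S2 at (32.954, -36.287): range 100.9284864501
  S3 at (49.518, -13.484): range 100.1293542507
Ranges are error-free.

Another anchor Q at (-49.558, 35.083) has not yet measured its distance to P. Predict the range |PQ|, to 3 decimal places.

eq1: (x − 11.194)² + (y − 23.064)² = 50.4419311735²
eq2: (x − 32.954)² + (y + 36.287)² = 100.9284864501²
eq3: (x − 49.518)² + (y + 13.484)² = 100.1293542507²
eq3−eq1, eq3−eq2 (x²,y² cancel):
  -76.648·x + 73.096·y = 5504.902314
  -33.128·x − 45.606·y = -391.809889
det = -76.648·-45.606 − 73.096·-33.128 = 5917.132976
x = (5504.902314·-45.606 − 73.096·-391.809889) / 5917.132976 = -37.588616
y = (-76.648·-391.809889 − 5504.902314·-33.128) / 5917.132976 = 35.895399
|P − Q| = √((-37.588616 − -49.558)² + (35.895399 − 35.083)²) = 11.996922

11.997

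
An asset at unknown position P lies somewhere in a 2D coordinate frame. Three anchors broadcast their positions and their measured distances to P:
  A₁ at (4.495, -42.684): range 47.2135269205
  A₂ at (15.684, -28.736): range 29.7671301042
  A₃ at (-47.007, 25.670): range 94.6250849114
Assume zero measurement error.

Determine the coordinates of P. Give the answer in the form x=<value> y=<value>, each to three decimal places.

x=39.990 y=-11.552

eq1: (x − 4.495)² + (y + 42.684)² = 47.2135269205²
eq2: (x − 15.684)² + (y + 28.736)² = 29.7671301042²
eq3: (x + 47.007)² + (y − 25.670)² = 94.6250849114²
eq3−eq2, eq3−eq1 (x²,y² cancel):
  125.382·x − 108.812·y = 6270.963263
  103.004·x − 136.708·y = 5698.311502
det = 125.382·-136.708 − -108.812·103.004 = -5932.651208
x = (6270.963263·-136.708 − -108.812·5698.311502) / -5932.651208 = 39.989908
y = (125.382·5698.311502 − 6270.963263·103.004) / -5932.651208 = -11.551563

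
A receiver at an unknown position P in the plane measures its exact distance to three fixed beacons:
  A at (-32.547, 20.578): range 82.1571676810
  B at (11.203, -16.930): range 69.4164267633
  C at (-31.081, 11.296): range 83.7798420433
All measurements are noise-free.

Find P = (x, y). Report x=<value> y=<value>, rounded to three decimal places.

x=46.543 y=42.817

eq1: (x + 32.547)² + (y − 20.578)² = 82.1571676810²
eq2: (x − 11.203)² + (y + 16.930)² = 69.4164267633²
eq3: (x + 31.081)² + (y − 11.296)² = 83.7798420433²
eq3−eq2, eq3−eq1 (x²,y² cancel):
  84.568·x − 56.452·y = 1518.925560
  -2.932·x + 18.564·y = 658.394847
det = 84.568·18.564 − -56.452·-2.932 = 1404.403088
x = (1518.925560·18.564 − -56.452·658.394847) / 1404.403088 = 46.542934
y = (84.568·658.394847 − 1518.925560·-2.932) / 1404.403088 = 42.817212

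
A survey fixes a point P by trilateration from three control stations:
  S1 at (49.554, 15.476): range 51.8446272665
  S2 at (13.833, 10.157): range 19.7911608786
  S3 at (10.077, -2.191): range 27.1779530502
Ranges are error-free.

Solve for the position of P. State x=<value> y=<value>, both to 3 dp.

x=-1.849 y=22.231

eq1: (x − 49.554)² + (y − 15.476)² = 51.8446272665²
eq2: (x − 13.833)² + (y − 10.157)² = 19.7911608786²
eq3: (x − 10.077)² + (y + 2.191)² = 27.1779530502²
eq3−eq2, eq3−eq1 (x²,y² cancel):
  7.512·x + 24.696·y = 535.121211
  78.954·x + 35.334·y = 639.534838
det = 7.512·35.334 − 24.696·78.954 = -1684.418976
x = (535.121211·35.334 − 24.696·639.534838) / -1684.418976 = -1.848721
y = (7.512·639.534838 − 535.121211·78.954) / -1684.418976 = 22.230677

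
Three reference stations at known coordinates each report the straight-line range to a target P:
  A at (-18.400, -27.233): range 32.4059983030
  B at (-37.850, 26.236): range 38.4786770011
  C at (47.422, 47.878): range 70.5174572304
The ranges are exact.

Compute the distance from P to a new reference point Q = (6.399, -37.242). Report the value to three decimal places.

42.564

eq1: (x + 18.400)² + (y + 27.233)² = 32.4059983030²
eq2: (x + 37.850)² + (y − 26.236)² = 38.4786770011²
eq3: (x − 47.422)² + (y − 47.878)² = 70.5174572304²
eq1−eq2, eq1−eq3 (x²,y² cancel):
  -38.900·x + 106.938·y = 610.294049
  131.644·x + 150.222·y = -461.610369
det = -38.900·150.222 − 106.938·131.644 = -19921.381872
x = (610.294049·150.222 − 106.938·-461.610369) / -19921.381872 = -7.079995
y = (-38.900·-461.610369 − 610.294049·131.644) / -19921.381872 = 3.131555
|P − Q| = √((-7.079995 − 6.399)² + (3.131555 − -37.242)²) = 42.564155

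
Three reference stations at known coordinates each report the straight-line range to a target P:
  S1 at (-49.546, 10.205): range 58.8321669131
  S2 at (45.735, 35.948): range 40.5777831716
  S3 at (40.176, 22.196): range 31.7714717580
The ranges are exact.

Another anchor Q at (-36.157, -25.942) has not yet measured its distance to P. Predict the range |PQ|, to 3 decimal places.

eq1: (x + 49.546)² + (y − 10.205)² = 58.8321669131²
eq2: (x − 45.735)² + (y − 35.948)² = 40.5777831716²
eq3: (x − 40.176)² + (y − 22.196)² = 31.7714717580²
eq2−eq1, eq2−eq3 (x²,y² cancel):
  -190.562·x − 51.486·y = -2639.668165
  -11.118·x − 27.504·y = -640.045468
det = -190.562·-27.504 − -51.486·-11.118 = 4668.795900
x = (-2639.668165·-27.504 − -51.486·-640.045468) / 4668.795900 = 8.492137
y = (-190.562·-640.045468 − -2639.668165·-11.118) / 4668.795900 = 19.838201
|P − Q| = √((8.492137 − -36.157)² + (19.838201 − -25.942)²) = 63.948200

63.948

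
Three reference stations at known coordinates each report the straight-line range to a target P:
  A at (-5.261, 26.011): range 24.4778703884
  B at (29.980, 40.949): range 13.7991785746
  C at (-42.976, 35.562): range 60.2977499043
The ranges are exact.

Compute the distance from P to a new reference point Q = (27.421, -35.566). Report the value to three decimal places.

71.736

eq1: (x + 5.261)² + (y − 26.011)² = 24.4778703884²
eq2: (x − 29.980)² + (y − 40.949)² = 13.7991785746²
eq3: (x + 42.976)² + (y − 35.562)² = 60.2977499043²
eq1−eq3, eq1−eq2 (x²,y² cancel):
  -75.430·x + 19.102·y = -629.310327
  70.482·x + 29.876·y = 2280.119568
det = -75.430·29.876 − 19.102·70.482 = -3599.893844
x = (-629.310327·29.876 − 19.102·2280.119568) / -3599.893844 = 17.321655
y = (-75.430·2280.119568 − -629.310327·70.482) / -3599.893844 = 35.455037
|P − Q| = √((17.321655 − 27.421)² + (35.455037 − -35.566)²) = 71.735517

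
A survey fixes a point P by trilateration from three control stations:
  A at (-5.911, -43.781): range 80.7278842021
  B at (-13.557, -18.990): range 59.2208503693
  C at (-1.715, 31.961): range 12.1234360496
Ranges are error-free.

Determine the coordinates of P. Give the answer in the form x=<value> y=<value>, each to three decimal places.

eq1: (x + 5.911)² + (y + 43.781)² = 80.7278842021²
eq2: (x + 13.557)² + (y + 18.990)² = 59.2208503693²
eq3: (x + 1.715)² + (y − 31.961)² = 12.1234360496²
eq3−eq1, eq3−eq2 (x²,y² cancel):
  -8.392·x − 151.484·y = -5442.744450
  -23.684·x − 101.902·y = -3840.165814
det = -8.392·-101.902 − -151.484·-23.684 = -2732.585472
x = (-5442.744450·-101.902 − -151.484·-3840.165814) / -2732.585472 = 9.916298
y = (-8.392·-3840.165814 − -5442.744450·-23.684) / -2732.585472 = 35.380152

x=9.916 y=35.380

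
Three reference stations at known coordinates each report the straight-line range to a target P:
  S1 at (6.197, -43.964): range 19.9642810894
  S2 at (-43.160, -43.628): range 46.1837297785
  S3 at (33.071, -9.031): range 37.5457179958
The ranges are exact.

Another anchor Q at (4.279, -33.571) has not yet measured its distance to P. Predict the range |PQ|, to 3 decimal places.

9.732

eq1: (x − 6.197)² + (y + 43.964)² = 19.9642810894²
eq2: (x + 43.160)² + (y + 43.628)² = 46.1837297785²
eq3: (x − 33.071)² + (y + 9.031)² = 37.5457179958²
eq1−eq2, eq1−eq3 (x²,y² cancel):
  -98.714·x + 0.672·y = 60.587502
  53.748·x + 69.866·y = -1807.094523
det = -98.714·69.866 − 0.672·53.748 = -6932.870980
x = (60.587502·69.866 − 0.672·-1807.094523) / -6932.870980 = -0.785731
y = (-98.714·-1807.094523 − 60.587502·53.748) / -6932.870980 = -25.260685
|P − Q| = √((-0.785731 − 4.279)² + (-25.260685 − -33.571)²) = 9.732052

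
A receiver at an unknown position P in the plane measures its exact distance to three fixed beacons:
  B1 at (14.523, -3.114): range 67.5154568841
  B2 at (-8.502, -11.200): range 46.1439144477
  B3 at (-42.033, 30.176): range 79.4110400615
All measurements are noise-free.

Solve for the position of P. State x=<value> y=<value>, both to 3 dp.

eq1: (x − 14.523)² + (y + 3.114)² = 67.5154568841²
eq2: (x + 8.502)² + (y + 11.200)² = 46.1439144477²
eq3: (x + 42.033)² + (y − 30.176)² = 79.4110400615²
eq2−eq1, eq2−eq3 (x²,y² cancel):
  46.050·x + 16.172·y = -2406.185557
  -67.062·x + 82.752·y = -1697.212382
det = 46.050·82.752 − 16.172·-67.062 = 4895.256264
x = (-2406.185557·82.752 − 16.172·-1697.212382) / 4895.256264 = -35.068511
y = (46.050·-1697.212382 − -2406.185557·-67.062) / 4895.256264 = -48.929052

x=-35.069 y=-48.929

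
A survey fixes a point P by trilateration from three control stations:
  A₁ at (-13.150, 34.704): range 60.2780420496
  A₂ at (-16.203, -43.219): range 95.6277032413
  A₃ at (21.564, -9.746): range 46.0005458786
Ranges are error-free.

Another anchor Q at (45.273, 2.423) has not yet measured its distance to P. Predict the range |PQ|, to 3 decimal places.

eq1: (x + 13.150)² + (y − 34.704)² = 60.2780420496²
eq2: (x + 16.203)² + (y + 43.219)² = 95.6277032413²
eq3: (x − 21.564)² + (y + 9.746)² = 46.0005458786²
eq3−eq1, eq3−eq2 (x²,y² cancel):
  -69.428·x + 88.900·y = -700.092628
  -75.534·x − 66.946·y = -5458.178848
det = -69.428·-66.946 − 88.900·-75.534 = 11362.899488
x = (-700.092628·-66.946 − 88.900·-5458.178848) / 11362.899488 = 46.827881
y = (-69.428·-5458.178848 − -700.092628·-75.534) / 11362.899488 = 28.695990
|P − Q| = √((46.827881 − 45.273)² + (28.695990 − 2.423)²) = 26.318960

26.319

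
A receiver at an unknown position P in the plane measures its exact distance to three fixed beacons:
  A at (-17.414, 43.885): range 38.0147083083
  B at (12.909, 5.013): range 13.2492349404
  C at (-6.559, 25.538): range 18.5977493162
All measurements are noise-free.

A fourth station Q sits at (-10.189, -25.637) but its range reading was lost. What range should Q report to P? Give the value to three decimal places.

48.305

eq1: (x + 17.414)² + (y − 43.885)² = 38.0147083083²
eq2: (x − 12.909)² + (y − 5.013)² = 13.2492349404²
eq3: (x + 6.559)² + (y − 25.538)² = 18.5977493162²
eq3−eq2, eq3−eq1 (x²,y² cancel):
  38.936·x − 41.050·y = -333.103422
  -21.710·x + 36.694·y = 434.688928
det = 38.936·36.694 − -41.050·-21.710 = 537.522084
x = (-333.103422·36.694 − -41.050·434.688928) / 537.522084 = 10.457400
y = (38.936·434.688928 − -333.103422·-21.710) / 537.522084 = 18.033441
|P − Q| = √((10.457400 − -10.189)² + (18.033441 − -25.637)²) = 48.305085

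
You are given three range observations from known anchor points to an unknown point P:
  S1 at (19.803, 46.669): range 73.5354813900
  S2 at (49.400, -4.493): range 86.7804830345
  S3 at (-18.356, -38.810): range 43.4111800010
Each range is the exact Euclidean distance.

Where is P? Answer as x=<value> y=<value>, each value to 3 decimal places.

x=-37.249 y=0.274

eq1: (x − 19.803)² + (y − 46.669)² = 73.5354813900²
eq2: (x − 49.400)² + (y + 4.493)² = 86.7804830345²
eq3: (x + 18.356)² + (y + 38.810)² = 43.4111800010²
eq2−eq3, eq2−eq1 (x²,y² cancel):
  -135.512·x − 68.634·y = 5028.933474
  -59.194·x + 102.324·y = 2232.992533
det = -135.512·102.324 − -68.634·-59.194 = -17928.850884
x = (5028.933474·102.324 − -68.634·2232.992533) / -17928.850884 = -37.249448
y = (-135.512·2232.992533 − 5028.933474·-59.194) / -17928.850884 = 0.274117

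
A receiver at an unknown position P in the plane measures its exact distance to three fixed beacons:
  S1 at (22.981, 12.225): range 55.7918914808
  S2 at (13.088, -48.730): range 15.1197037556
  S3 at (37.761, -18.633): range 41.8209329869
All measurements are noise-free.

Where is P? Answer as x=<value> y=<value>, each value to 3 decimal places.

eq1: (x − 22.981)² + (y − 12.225)² = 55.7918914808²
eq2: (x − 13.088)² + (y + 48.730)² = 15.1197037556²
eq3: (x − 37.761)² + (y + 18.633)² = 41.8209329869²
eq3−eq1, eq3−eq2 (x²,y² cancel):
  -29.560·x + 61.716·y = -2459.249543
  -49.346·x − 60.194·y = 2293.211828
det = -29.560·-60.194 − 61.716·-49.346 = 4824.772376
x = (-2459.249543·-60.194 − 61.716·2293.211828) / 4824.772376 = 1.348086
y = (-29.560·2293.211828 − -2459.249543·-49.346) / 4824.772376 = -39.202154

x=1.348 y=-39.202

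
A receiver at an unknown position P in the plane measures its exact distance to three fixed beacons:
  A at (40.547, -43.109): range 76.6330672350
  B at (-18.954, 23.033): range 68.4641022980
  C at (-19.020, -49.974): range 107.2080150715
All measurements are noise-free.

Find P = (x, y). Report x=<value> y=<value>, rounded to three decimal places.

eq1: (x − 40.547)² + (y + 43.109)² = 76.6330672350²
eq2: (x + 18.954)² + (y − 23.033)² = 68.4641022980²
eq3: (x + 19.020)² + (y + 49.974)² = 107.2080150715²
eq1−eq3, eq1−eq2 (x²,y² cancel):
  -119.134·x − 13.730·y = -6264.215516
  -119.002·x + 132.284·y = -1427.378195
det = -119.134·132.284 − -13.730·-119.002 = -17393.419516
x = (-6264.215516·132.284 − -13.730·-1427.378195) / -17393.419516 = 48.768638
y = (-119.134·-1427.378195 − -6264.215516·-119.002) / -17393.419516 = 33.081758

x=48.769 y=33.082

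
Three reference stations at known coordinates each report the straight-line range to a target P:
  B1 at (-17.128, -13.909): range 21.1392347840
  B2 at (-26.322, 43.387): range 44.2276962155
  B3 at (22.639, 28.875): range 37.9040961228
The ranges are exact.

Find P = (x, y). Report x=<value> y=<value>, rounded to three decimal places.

x=-6.036 y=4.086

eq1: (x + 17.128)² + (y + 13.909)² = 21.1392347840²
eq2: (x + 26.322)² + (y − 43.387)² = 44.2276962155²
eq3: (x − 22.639)² + (y − 28.875)² = 37.9040961228²
eq3−eq2, eq3−eq1 (x²,y² cancel):
  -97.922·x + 29.024·y = 709.620897
  -79.534·x − 85.568·y = 130.391975
det = -97.922·-85.568 − 29.024·-79.534 = 10687.384512
x = (709.620897·-85.568 − 29.024·130.391975) / 10687.384512 = -6.035652
y = (-97.922·130.391975 − 709.620897·-79.534) / 10687.384512 = 4.086196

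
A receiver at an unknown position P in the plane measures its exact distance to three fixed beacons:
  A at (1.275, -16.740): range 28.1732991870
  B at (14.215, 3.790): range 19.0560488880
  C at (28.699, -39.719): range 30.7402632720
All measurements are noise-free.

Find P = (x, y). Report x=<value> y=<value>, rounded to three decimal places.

x=28.359 y=-8.981

eq1: (x − 1.275)² + (y + 16.740)² = 28.1732991870²
eq2: (x − 14.215)² + (y − 3.790)² = 19.0560488880²
eq3: (x − 28.699)² + (y + 39.719)² = 30.7402632720²
eq1−eq2, eq1−eq3 (x²,y² cancel):
  25.880·x + 41.060·y = 365.178888
  54.848·x − 45.958·y = 1968.149338
det = 25.880·-45.958 − 41.060·54.848 = -3441.451920
x = (365.178888·-45.958 − 41.060·1968.149338) / -3441.451920 = 28.358700
y = (25.880·1968.149338 − 365.178888·54.848) / -3441.451920 = -8.980620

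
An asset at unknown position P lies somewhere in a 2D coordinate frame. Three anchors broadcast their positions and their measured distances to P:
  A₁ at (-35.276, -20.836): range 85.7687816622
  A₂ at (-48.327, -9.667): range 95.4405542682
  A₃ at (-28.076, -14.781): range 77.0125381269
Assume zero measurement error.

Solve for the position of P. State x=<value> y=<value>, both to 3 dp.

x=45.424 y=8.213

eq1: (x + 35.276)² + (y + 20.836)² = 85.7687816622²
eq2: (x + 48.327)² + (y + 9.667)² = 95.4405542682²
eq3: (x + 28.076)² + (y + 14.781)² = 77.0125381269²
eq2−eq3, eq2−eq1 (x²,y² cancel):
  40.502·x − 10.228·y = 1755.758289
  26.102·x − 22.338·y = 1002.200745
det = 40.502·-22.338 − -10.228·26.102 = -637.762420
x = (1755.758289·-22.338 − -10.228·1002.200745) / -637.762420 = 45.423842
y = (40.502·1002.200745 − 1755.758289·26.102) / -637.762420 = 8.212570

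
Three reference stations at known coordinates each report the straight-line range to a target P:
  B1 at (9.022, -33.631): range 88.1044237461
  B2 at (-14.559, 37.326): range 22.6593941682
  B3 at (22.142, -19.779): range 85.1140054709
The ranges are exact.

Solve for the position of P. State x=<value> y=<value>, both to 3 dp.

eq1: (x − 9.022)² + (y + 33.631)² = 88.1044237461²
eq2: (x + 14.559)² + (y − 37.326)² = 22.6593941682²
eq3: (x − 22.142)² + (y + 19.779)² = 85.1140054709²
eq1−eq3, eq1−eq2 (x²,y² cancel):
  26.240·x + 27.704·y = 187.031916
  -47.162·x + 141.914·y = 7641.695452
det = 26.240·141.914 − 27.704·-47.162 = 5030.399408
x = (187.031916·141.914 − 27.704·7641.695452) / 5030.399408 = -36.808823
y = (26.240·7641.695452 − 187.031916·-47.162) / 5030.399408 = 41.614765

x=-36.809 y=41.615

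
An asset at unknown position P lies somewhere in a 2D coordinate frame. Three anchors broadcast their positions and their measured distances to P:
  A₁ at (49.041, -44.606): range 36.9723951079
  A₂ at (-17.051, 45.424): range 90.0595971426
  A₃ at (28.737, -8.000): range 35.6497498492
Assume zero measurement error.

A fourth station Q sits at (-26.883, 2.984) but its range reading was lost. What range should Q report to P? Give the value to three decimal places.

57.996

eq1: (x − 49.041)² + (y + 44.606)² = 36.9723951079²
eq2: (x + 17.051)² + (y − 45.424)² = 90.0595971426²
eq3: (x − 28.737)² + (y + 8.000)² = 35.6497498492²
eq2−eq1, eq2−eq3 (x²,y² cancel):
  132.184·x − 180.060·y = 8784.411577
  91.576·x − 106.848·y = 5375.565165
det = 132.184·-106.848 − -180.060·91.576 = 2365.578528
x = (8784.411577·-106.848 − -180.060·5375.565165) / 2365.578528 = 12.397583
y = (132.184·5375.565165 − 8784.411577·91.576) / 2365.578528 = -39.684825
|P − Q| = √((12.397583 − -26.883)² + (-39.684825 − 2.984)²) = 57.996489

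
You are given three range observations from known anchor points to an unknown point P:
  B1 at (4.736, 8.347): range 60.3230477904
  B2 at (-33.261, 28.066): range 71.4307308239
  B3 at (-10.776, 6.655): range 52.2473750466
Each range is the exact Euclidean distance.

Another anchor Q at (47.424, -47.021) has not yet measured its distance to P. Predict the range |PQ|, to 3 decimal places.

eq1: (x − 4.736)² + (y − 8.347)² = 60.3230477904²
eq2: (x + 33.261)² + (y − 28.066)² = 71.4307308239²
eq3: (x + 10.776)² + (y − 6.655)² = 52.2473750466²
eq3−eq1, eq3−eq2 (x²,y² cancel):
  31.024·x + 3.384·y = -977.390991
  -44.970·x + 42.822·y = -638.977831
det = 31.024·42.822 − 3.384·-44.970 = 1480.688208
x = (-977.390991·42.822 − 3.384·-638.977831) / 1480.688208 = -26.806140
y = (31.024·-638.977831 − -977.390991·-44.970) / 1480.688208 = -43.072485
|P − Q| = √((-26.806140 − 47.424)² + (-43.072485 − -47.021)²) = 74.335083

74.335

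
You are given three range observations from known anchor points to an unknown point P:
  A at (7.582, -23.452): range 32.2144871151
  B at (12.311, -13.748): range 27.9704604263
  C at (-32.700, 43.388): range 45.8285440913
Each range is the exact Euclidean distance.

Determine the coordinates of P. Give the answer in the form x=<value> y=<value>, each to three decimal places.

eq1: (x − 7.582)² + (y + 23.452)² = 32.2144871151²
eq2: (x − 12.311)² + (y + 13.748)² = 27.9704604263²
eq3: (x + 32.700)² + (y − 43.388)² = 45.8285440913²
eq1−eq3, eq1−eq2 (x²,y² cancel):
  -80.564·x + 133.680·y = 1281.843243
  9.458·x + 19.408·y = -11.488279
det = -80.564·19.408 − 133.680·9.458 = -2827.931552
x = (1281.843243·19.408 − 133.680·-11.488279) / -2827.931552 = -9.340313
y = (-80.564·-11.488279 − 1281.843243·9.458) / -2827.931552 = 3.959831

x=-9.340 y=3.960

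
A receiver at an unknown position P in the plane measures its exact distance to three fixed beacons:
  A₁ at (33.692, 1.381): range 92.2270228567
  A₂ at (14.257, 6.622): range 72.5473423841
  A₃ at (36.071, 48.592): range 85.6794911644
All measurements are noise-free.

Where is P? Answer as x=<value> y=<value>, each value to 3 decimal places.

x=-49.320 y=41.566

eq1: (x − 33.692)² + (y − 1.381)² = 92.2270228567²
eq2: (x − 14.257)² + (y − 6.622)² = 72.5473423841²
eq3: (x − 36.071)² + (y − 48.592)² = 85.6794911644²
eq1−eq3, eq1−eq2 (x²,y² cancel):
  4.758·x + 94.422·y = 3690.090019
  -38.870·x + 10.482·y = 2352.761766
det = 4.758·10.482 − 94.422·-38.870 = 3720.056496
x = (3690.090019·10.482 − 94.422·2352.761766) / 3720.056496 = -49.319936
y = (4.758·2352.761766 − 3690.090019·-38.870) / 3720.056496 = 41.566100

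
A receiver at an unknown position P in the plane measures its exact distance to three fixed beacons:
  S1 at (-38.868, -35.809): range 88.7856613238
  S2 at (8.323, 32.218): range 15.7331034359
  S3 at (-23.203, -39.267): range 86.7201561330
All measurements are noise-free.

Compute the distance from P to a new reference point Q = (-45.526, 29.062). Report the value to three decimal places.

46.870

eq1: (x + 38.868)² + (y + 35.809)² = 88.7856613238²
eq2: (x − 8.323)² + (y − 32.218)² = 15.7331034359²
eq3: (x + 23.203)² + (y + 39.267)² = 86.7201561330²
eq3−eq1, eq3−eq2 (x²,y² cancel):
  -31.330·x + 6.916·y = 350.221230
  63.052·x + 142.970·y = 6299.850291
det = -31.330·142.970 − 6.916·63.052 = -4915.317732
x = (350.221230·142.970 − 6.916·6299.850291) / -4915.317732 = -1.322674
y = (-31.330·6299.850291 − 350.221230·63.052) / -4915.317732 = 44.647461
|P − Q| = √((-1.322674 − -45.526)² + (44.647461 − 29.062)²) = 46.870466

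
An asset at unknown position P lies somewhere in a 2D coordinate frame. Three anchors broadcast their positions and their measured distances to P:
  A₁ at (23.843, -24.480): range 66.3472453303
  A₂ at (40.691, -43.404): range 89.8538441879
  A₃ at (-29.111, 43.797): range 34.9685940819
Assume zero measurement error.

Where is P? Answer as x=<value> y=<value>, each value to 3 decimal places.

x=5.567 y=39.301

eq1: (x − 23.843)² + (y + 24.480)² = 66.3472453303²
eq2: (x − 40.691)² + (y + 43.404)² = 89.8538441879²
eq3: (x + 29.111)² + (y − 43.797)² = 34.9685940819²
eq2−eq3, eq2−eq1 (x²,y² cancel):
  -139.604·x + 174.402·y = 6076.873576
  -33.696·x + 37.848·y = 1299.850704
det = -139.604·37.848 − 174.402·-33.696 = 592.917600
x = (6076.873576·37.848 − 174.402·1299.850704) / 592.917600 = 5.567297
y = (-139.604·1299.850704 − 6076.873576·-33.696) / 592.917600 = 39.300527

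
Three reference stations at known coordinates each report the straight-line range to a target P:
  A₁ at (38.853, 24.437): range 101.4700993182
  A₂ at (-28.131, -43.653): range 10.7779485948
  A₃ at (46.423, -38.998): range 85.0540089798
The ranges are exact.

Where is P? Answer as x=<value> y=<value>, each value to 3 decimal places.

x=-38.605 y=-41.111

eq1: (x − 38.853)² + (y − 24.437)² = 101.4700993182²
eq2: (x + 28.131)² + (y + 43.653)² = 10.7779485948²
eq3: (x − 46.423)² + (y + 38.998)² = 85.0540089798²
eq3−eq1, eq3−eq2 (x²,y² cancel):
  -15.140·x + 126.870·y = -4631.212967
  -149.108·x − 9.310·y = 6139.018905
det = -15.140·-9.310 − 126.870·-149.108 = 19058.285360
x = (-4631.212967·-9.310 − 126.870·6139.018905) / 19058.285360 = -38.604771
y = (-15.140·6139.018905 − -4631.212967·-149.108) / 19058.285360 = -41.110500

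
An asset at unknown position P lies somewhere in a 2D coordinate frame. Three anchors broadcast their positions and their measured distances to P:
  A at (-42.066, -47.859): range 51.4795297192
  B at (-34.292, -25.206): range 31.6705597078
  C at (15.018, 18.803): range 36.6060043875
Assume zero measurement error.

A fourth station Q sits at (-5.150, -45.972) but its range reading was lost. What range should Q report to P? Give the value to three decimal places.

34.708

eq1: (x + 42.066)² + (y + 47.859)² = 51.4795297192²
eq2: (x + 34.292)² + (y + 25.206)² = 31.6705597078²
eq3: (x − 15.018)² + (y − 18.803)² = 36.6060043875²
eq3−eq2, eq3−eq1 (x²,y² cancel):
  -98.620·x − 88.018·y = 1569.165772
  -114.168·x − 133.324·y = 2170.796681
det = -98.620·-133.324 − -88.018·-114.168 = 3099.573856
x = (1569.165772·-133.324 − -88.018·2170.796681) / 3099.573856 = -5.851861
y = (-98.620·2170.796681 − 1569.165772·-114.168) / 3099.573856 = -11.271050
|P − Q| = √((-5.851861 − -5.150)² + (-11.271050 − -45.972)²) = 34.708048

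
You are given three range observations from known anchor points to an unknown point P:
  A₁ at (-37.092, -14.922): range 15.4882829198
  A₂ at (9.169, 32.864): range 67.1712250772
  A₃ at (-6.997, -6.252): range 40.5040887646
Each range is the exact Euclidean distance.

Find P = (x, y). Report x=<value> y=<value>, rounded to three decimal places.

x=-47.398 y=-3.360

eq1: (x + 37.092)² + (y + 14.922)² = 15.4882829198²
eq2: (x − 9.169)² + (y − 32.864)² = 67.1712250772²
eq3: (x + 6.997)² + (y + 6.252)² = 40.5040887646²
eq3−eq1, eq3−eq2 (x²,y² cancel):
  -60.190·x − 17.340·y = 2911.131334
  32.332·x + 78.232·y = -1795.324728
det = -60.190·78.232 − -17.340·32.332 = -4148.147200
x = (2911.131334·78.232 − -17.340·-1795.324728) / -4148.147200 = -47.397714
y = (-60.190·-1795.324728 − 2911.131334·32.332) / -4148.147200 = -3.360030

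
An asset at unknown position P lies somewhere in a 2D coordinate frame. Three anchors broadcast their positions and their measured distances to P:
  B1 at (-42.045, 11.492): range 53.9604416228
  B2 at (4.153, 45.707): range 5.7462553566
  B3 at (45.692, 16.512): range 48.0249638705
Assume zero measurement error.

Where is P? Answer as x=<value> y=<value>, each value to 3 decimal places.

eq1: (x + 42.045)² + (y − 11.492)² = 53.9604416228²
eq2: (x − 4.153)² + (y − 45.707)² = 5.7462553566²
eq3: (x − 45.692)² + (y − 16.512)² = 48.0249638705²
eq2−eq1, eq2−eq3 (x²,y² cancel):
  -92.396·x − 68.430·y = -3085.238979
  83.078·x − 58.390·y = -2019.349954
det = -92.396·-58.390 − -68.430·83.078 = 11080.029980
x = (-3085.238979·-58.390 − -68.430·-2019.349954) / 11080.029980 = 3.787263
y = (-92.396·-2019.349954 − -3085.238979·83.078) / 11080.029980 = 39.972396

x=3.787 y=39.972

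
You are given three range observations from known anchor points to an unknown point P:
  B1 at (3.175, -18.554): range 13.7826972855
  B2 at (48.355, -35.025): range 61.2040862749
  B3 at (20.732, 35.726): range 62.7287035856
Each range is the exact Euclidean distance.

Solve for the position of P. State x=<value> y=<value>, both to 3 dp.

x=-10.608 y=-18.613

eq1: (x − 3.175)² + (y + 18.554)² = 13.7826972855²
eq2: (x − 48.355)² + (y + 35.025)² = 61.2040862749²
eq3: (x − 20.732)² + (y − 35.726)² = 62.7287035856²
eq3−eq1, eq3−eq2 (x²,y² cancel):
  -35.114·x − 108.560·y = 2393.096150
  55.246·x − 141.502·y = 2047.743827
det = -35.114·-141.502 − -108.560·55.246 = 10966.206988
x = (2393.096150·-141.502 − -108.560·2047.743827) / 10966.206988 = -10.607571
y = (-35.114·2047.743827 − 2393.096150·55.246) / 10966.206988 = -18.612950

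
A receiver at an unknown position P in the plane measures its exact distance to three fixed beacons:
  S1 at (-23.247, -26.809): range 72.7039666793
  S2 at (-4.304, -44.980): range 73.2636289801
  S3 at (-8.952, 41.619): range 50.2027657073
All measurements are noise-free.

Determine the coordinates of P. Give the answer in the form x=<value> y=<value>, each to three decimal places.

x=34.790 y=16.982

eq1: (x + 23.247)² + (y + 26.809)² = 72.7039666793²
eq2: (x + 4.304)² + (y + 44.980)² = 73.2636289801²
eq3: (x + 8.952)² + (y − 41.619)² = 50.2027657073²
eq2−eq1, eq2−eq3 (x²,y² cancel):
  -37.886·x + 36.342·y = -700.886766
  -9.296·x + 173.198·y = 2617.796296
det = -37.886·173.198 − 36.342·-9.296 = -6223.944196
x = (-700.886766·173.198 − 36.342·2617.796296) / -6223.944196 = 34.789537
y = (-37.886·2617.796296 − -700.886766·-9.296) / -6223.944196 = 16.981719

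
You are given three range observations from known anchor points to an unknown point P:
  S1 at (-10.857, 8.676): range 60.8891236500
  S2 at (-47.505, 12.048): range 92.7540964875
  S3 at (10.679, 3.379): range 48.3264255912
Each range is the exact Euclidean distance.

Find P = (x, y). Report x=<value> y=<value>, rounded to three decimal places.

x=40.473 y=41.429

eq1: (x + 10.857)² + (y − 8.676)² = 60.8891236500²
eq2: (x + 47.505)² + (y − 12.048)² = 92.7540964875²
eq3: (x − 10.679)² + (y − 3.379)² = 48.3264255912²
eq1−eq2, eq1−eq3 (x²,y² cancel):
  -73.296·x + 6.744·y = -2687.105132
  43.072·x − 10.594·y = 1304.353225
det = -73.296·-10.594 − 6.744·43.072 = 486.020256
x = (-2687.105132·-10.594 − 6.744·1304.353225) / 486.020256 = 40.472868
y = (-73.296·1304.353225 − -2687.105132·43.072) / 486.020256 = 41.428558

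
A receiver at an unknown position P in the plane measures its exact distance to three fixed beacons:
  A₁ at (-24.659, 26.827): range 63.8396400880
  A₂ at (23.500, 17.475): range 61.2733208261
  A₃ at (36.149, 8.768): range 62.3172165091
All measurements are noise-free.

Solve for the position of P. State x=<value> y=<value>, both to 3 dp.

eq1: (x + 24.659)² + (y − 26.827)² = 63.8396400880²
eq2: (x − 23.500)² + (y − 17.475)² = 61.2733208261²
eq3: (x − 36.149)² + (y − 8.768)² = 62.3172165091²
eq3−eq2, eq3−eq1 (x²,y² cancel):
  -25.298·x + 17.414·y = -396.986772
  -121.616·x + 36.118·y = -247.937988
det = -25.298·36.118 − 17.414·-121.616 = 1204.107860
x = (-396.986772·36.118 − 17.414·-247.937988) / 1204.107860 = -8.322158
y = (-25.298·-247.937988 − -396.986772·-121.616) / 1204.107860 = -34.886915

x=-8.322 y=-34.887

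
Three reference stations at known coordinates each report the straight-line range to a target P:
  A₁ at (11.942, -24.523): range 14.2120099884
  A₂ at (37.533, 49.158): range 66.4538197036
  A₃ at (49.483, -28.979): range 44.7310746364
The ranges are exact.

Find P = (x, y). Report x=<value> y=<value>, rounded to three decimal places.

x=8.659 y=-10.695

eq1: (x − 11.942)² + (y + 24.523)² = 14.2120099884²
eq2: (x − 37.533)² + (y − 49.158)² = 66.4538197036²
eq3: (x − 49.483)² + (y + 28.979)² = 44.7310746364²
eq2−eq3, eq2−eq1 (x²,y² cancel):
  23.900·x − 156.274·y = 1878.355792
  -51.182·x − 147.362·y = 1132.882765
det = 23.900·-147.362 − -156.274·-51.182 = -11520.367668
x = (1878.355792·-147.362 − -156.274·1132.882765) / -11520.367668 = 8.659285
y = (23.900·1132.882765 − 1878.355792·-51.182) / -11520.367668 = -10.695310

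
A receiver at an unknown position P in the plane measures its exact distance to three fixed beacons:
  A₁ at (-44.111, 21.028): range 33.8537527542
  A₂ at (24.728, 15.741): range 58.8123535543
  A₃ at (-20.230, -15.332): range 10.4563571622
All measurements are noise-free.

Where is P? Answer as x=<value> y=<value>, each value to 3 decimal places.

eq1: (x + 44.111)² + (y − 21.028)² = 33.8537527542²
eq2: (x − 24.728)² + (y − 15.741)² = 58.8123535543²
eq3: (x + 20.230)² + (y + 15.332)² = 10.4563571622²
eq1−eq3, eq1−eq2 (x²,y² cancel):
  47.762·x − 72.720·y = -706.892811
  137.678·x − 10.574·y = -3841.520395
det = 47.762·-10.574 − -72.720·137.678 = 9506.908772
x = (-706.892811·-10.574 − -72.720·-3841.520395) / 9506.908772 = -28.598221
y = (47.762·-3841.520395 − -706.892811·137.678) / 9506.908772 = -9.062368

x=-28.598 y=-9.062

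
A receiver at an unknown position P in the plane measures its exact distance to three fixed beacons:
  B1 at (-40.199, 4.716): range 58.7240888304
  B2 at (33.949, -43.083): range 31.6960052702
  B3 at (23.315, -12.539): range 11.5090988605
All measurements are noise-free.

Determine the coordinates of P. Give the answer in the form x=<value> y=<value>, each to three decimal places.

eq1: (x + 40.199)² + (y − 4.716)² = 58.7240888304²
eq2: (x − 33.949)² + (y + 43.083)² = 31.6960052702²
eq3: (x − 23.315)² + (y + 12.539)² = 11.5090988605²
eq2−eq3, eq2−eq1 (x²,y² cancel):
  -21.268·x + 61.088·y = -1435.686350
  -148.296·x + 95.598·y = -3814.361092
det = -21.268·95.598 − 61.088·-148.296 = 7025.927784
x = (-1435.686350·95.598 − 61.088·-3814.361092) / 7025.927784 = 13.629936
y = (-21.268·-3814.361092 − -1435.686350·-148.296) / 7025.927784 = -18.756628

x=13.630 y=-18.757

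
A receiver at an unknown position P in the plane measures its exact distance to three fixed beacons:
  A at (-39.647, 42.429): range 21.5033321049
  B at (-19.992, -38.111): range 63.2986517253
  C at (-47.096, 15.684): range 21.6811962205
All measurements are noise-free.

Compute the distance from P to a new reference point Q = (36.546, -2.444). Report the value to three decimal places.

69.491

eq1: (x + 39.647)² + (y − 42.429)² = 21.5033321049²
eq2: (x + 19.992)² + (y + 38.111)² = 63.2986517253²
eq3: (x + 47.096)² + (y − 15.684)² = 21.6811962205²
eq2−eq1, eq2−eq3 (x²,y² cancel):
  -39.310·x + 161.080·y = 5064.302284
  -54.208·x + 107.590·y = 4148.537728
det = -39.310·107.590 − 161.080·-54.208 = 4502.461740
x = (5064.302284·107.590 − 161.080·4148.537728) / 4502.461740 = -27.402382
y = (-39.310·4148.537728 − 5064.302284·-54.208) / 4502.461740 = 24.752388
|P − Q| = √((-27.402382 − 36.546)² + (24.752388 − -2.444)²) = 69.491287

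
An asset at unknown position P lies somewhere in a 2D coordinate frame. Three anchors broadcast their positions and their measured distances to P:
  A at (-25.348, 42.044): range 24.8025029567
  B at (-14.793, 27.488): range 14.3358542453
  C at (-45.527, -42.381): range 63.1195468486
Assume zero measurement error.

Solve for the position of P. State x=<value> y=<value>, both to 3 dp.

x=-24.825 y=17.247

eq1: (x + 25.348)² + (y − 42.044)² = 24.8025029567²
eq2: (x + 14.793)² + (y − 27.488)² = 14.3358542453²
eq3: (x + 45.527)² + (y + 42.381)² = 63.1195468486²
eq3−eq2, eq3−eq1 (x²,y² cancel):
  61.468·x + 139.738·y = 884.126580
  40.358·x + 168.850·y = 1910.275191
det = 61.468·168.850 − 139.738·40.358 = 4739.325596
x = (884.126580·168.850 − 139.738·1910.275191) / 4739.325596 = -24.824895
y = (61.468·1910.275191 − 884.126580·40.358) / 4739.325596 = 17.247014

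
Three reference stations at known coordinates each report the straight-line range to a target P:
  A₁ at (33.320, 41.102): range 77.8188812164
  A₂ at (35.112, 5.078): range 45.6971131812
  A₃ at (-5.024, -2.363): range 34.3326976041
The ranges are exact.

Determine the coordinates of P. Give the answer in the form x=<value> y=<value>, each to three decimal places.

eq1: (x − 33.320)² + (y − 41.102)² = 77.8188812164²
eq2: (x − 35.112)² + (y − 5.078)² = 45.6971131812²
eq3: (x + 5.024)² + (y + 2.363)² = 34.3326976041²
eq2−eq3, eq2−eq1 (x²,y² cancel):
  -80.272·x − 14.882·y = -318.322255
  -3.584·x + 72.048·y = -2426.593945
det = -80.272·72.048 − -14.882·-3.584 = -5836.774144
x = (-318.322255·72.048 − -14.882·-2426.593945) / -5836.774144 = 10.116385
y = (-80.272·-2426.593945 − -318.322255·-3.584) / -5836.774144 = -33.177005

x=10.116 y=-33.177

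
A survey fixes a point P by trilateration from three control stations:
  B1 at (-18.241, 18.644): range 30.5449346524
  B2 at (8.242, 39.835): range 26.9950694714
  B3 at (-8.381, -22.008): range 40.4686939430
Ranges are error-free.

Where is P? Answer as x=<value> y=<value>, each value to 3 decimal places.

x=11.792 y=13.074

eq1: (x + 18.241)² + (y − 18.644)² = 30.5449346524²
eq2: (x − 8.242)² + (y − 39.835)² = 26.9950694714²
eq3: (x + 8.381)² + (y + 22.008)² = 40.4686939430²
eq3−eq1, eq3−eq2 (x²,y² cancel):
  -19.720·x + 81.304·y = 830.461749
  33.246·x + 123.686·y = 2009.145978
det = -19.720·123.686 − 81.304·33.246 = -5142.120704
x = (830.461749·123.686 − 81.304·2009.145978) / -5142.120704 = 11.791849
y = (-19.720·2009.145978 − 830.461749·33.246) / -5142.120704 = 13.074351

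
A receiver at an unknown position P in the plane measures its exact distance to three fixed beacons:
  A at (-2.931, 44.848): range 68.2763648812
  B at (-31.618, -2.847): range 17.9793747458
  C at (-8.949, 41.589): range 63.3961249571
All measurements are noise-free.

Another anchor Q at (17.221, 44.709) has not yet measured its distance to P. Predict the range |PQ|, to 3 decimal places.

77.138

eq1: (x + 2.931)² + (y − 44.848)² = 68.2763648812²
eq2: (x + 31.618)² + (y + 2.847)² = 17.9793747458²
eq3: (x + 8.949)² + (y − 41.589)² = 63.3961249571²
eq1−eq3, eq1−eq2 (x²,y² cancel):
  -12.036·x − 6.518·y = 432.388999
  -57.374·x − 95.390·y = 3326.273553
det = -12.036·-95.390 − -6.518·-57.374 = 774.150308
x = (432.388999·-95.390 − -6.518·3326.273553) / 774.150308 = -25.272787
y = (-12.036·3326.273553 − 432.388999·-57.374) / 774.150308 = -19.669490
|P − Q| = √((-25.272787 − 17.221)² + (-19.669490 − 44.709)²) = 77.138265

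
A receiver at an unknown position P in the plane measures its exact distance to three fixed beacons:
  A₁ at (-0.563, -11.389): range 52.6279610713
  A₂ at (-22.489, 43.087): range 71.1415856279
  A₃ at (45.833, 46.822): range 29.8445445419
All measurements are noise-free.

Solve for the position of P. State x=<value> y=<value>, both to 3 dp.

x=43.718 y=17.053

eq1: (x + 0.563)² + (y + 11.389)² = 52.6279610713²
eq2: (x + 22.489)² + (y − 43.087)² = 71.1415856279²
eq3: (x − 45.833)² + (y − 46.822)² = 29.8445445419²
eq2−eq3, eq2−eq1 (x²,y² cancel):
  136.644·x + 7.470·y = 6101.147250
  43.852·x − 108.952·y = 59.204519
det = 136.644·-108.952 − 7.470·43.852 = -15215.211528
x = (6101.147250·-108.952 − 7.470·59.204519) / -15215.211528 = 43.717726
y = (136.644·59.204519 − 6101.147250·43.852) / -15215.211528 = 17.052511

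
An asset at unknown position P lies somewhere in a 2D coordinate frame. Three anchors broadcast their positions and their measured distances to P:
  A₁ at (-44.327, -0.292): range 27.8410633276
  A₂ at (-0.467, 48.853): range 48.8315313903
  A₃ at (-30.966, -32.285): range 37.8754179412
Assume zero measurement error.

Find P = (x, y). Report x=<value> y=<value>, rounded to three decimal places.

x=-16.656 y=2.783

eq1: (x + 44.327)² + (y + 0.292)² = 27.8410633276²
eq2: (x + 0.467)² + (y − 48.853)² = 48.8315313903²
eq3: (x + 30.966)² + (y + 32.285)² = 37.8754179412²
eq3−eq1, eq3−eq2 (x²,y² cancel):
  -26.722·x + 63.986·y = 623.176289
  60.998·x + 162.276·y = -564.351857
det = -26.722·162.276 − 63.986·60.998 = -8239.357300
x = (623.176289·162.276 − 63.986·-564.351857) / -8239.357300 = -16.656296
y = (-26.722·-564.351857 − 623.176289·60.998) / -8239.357300 = 2.783214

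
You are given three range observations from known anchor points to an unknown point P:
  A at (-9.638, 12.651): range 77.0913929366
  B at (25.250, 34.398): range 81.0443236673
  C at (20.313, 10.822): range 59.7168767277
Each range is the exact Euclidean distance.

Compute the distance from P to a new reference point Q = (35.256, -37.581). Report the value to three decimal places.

9.724

eq1: (x + 9.638)² + (y − 12.651)² = 77.0913929366²
eq2: (x − 25.250)² + (y − 34.398)² = 81.0443236673²
eq3: (x − 20.313)² + (y − 10.822)² = 59.7168767277²
eq2−eq3, eq2−eq1 (x²,y² cancel):
  -9.874·x − 47.152·y = 1711.025782
  -69.776·x − 43.494·y = -942.746525
det = -9.874·-43.494 − -47.152·-69.776 = -2860.618196
x = (1711.025782·-43.494 − -47.152·-942.746525) / -2860.618196 = 41.554563
y = (-9.874·-942.746525 − 1711.025782·-69.776) / -2860.618196 = -44.989301
|P − Q| = √((41.554563 − 35.256)² + (-44.989301 − -37.581)²) = 9.723931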